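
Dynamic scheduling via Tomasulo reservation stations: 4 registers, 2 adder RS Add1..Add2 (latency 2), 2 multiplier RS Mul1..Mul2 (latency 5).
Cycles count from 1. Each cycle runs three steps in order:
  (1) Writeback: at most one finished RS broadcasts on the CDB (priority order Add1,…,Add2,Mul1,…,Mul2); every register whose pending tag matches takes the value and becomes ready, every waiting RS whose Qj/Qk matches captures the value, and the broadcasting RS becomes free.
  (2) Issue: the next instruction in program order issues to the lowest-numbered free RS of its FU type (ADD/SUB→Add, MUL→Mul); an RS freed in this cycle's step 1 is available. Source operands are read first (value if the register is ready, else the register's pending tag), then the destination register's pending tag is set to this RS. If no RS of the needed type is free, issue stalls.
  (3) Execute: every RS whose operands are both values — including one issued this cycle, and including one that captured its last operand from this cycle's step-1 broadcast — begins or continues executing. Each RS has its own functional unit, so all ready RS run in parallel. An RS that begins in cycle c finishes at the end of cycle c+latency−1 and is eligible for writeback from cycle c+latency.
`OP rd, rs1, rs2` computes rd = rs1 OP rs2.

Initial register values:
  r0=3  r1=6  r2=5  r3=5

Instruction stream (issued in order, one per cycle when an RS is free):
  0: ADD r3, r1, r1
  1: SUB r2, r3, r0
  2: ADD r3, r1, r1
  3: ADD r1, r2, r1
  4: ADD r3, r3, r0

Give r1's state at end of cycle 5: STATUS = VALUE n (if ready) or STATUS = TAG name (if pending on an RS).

  c1: issue ADD r3<-Add1  regs: r0:3,r1:6,r2:5,r3:Add1
  c2: issue SUB r2<-Add2  regs: r0:3,r1:6,r2:Add2,r3:Add1
  c3: CDB Add1=12; issue ADD r3<-Add1  regs: r0:3,r1:6,r2:Add2,r3:Add1
  c4: stall  regs: r0:3,r1:6,r2:Add2,r3:Add1
  c5: CDB Add1=12; issue ADD r1<-Add1  regs: r0:3,r1:Add1,r2:Add2,r3:12

STATUS = TAG Add1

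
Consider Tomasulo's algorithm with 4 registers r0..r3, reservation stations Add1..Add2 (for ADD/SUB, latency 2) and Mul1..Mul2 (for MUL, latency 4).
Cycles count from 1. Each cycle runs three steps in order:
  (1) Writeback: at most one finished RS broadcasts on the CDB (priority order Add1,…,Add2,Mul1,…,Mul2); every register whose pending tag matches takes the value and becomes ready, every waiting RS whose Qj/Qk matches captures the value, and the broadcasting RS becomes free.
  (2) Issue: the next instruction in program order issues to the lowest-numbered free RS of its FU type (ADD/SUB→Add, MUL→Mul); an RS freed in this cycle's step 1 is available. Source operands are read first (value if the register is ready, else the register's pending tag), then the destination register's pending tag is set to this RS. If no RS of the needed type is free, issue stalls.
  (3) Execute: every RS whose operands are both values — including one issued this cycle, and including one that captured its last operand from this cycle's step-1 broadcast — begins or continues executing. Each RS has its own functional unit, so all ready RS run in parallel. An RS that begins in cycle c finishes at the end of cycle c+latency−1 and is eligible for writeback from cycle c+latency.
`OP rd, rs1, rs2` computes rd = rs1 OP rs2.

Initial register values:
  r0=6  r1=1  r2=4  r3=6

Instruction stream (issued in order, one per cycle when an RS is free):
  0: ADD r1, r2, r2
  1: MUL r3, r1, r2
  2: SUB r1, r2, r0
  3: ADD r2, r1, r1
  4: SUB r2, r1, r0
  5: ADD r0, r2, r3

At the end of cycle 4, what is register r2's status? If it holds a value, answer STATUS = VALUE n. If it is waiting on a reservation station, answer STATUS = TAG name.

cycle 1: issue ADD r1<-Add1 // r0:6,r1:Add1,r2:4,r3:6
cycle 2: issue MUL r3<-Mul1 // r0:6,r1:Add1,r2:4,r3:Mul1
cycle 3: CDB Add1=8; issue SUB r1<-Add1 // r0:6,r1:Add1,r2:4,r3:Mul1
cycle 4: issue ADD r2<-Add2 // r0:6,r1:Add1,r2:Add2,r3:Mul1

STATUS = TAG Add2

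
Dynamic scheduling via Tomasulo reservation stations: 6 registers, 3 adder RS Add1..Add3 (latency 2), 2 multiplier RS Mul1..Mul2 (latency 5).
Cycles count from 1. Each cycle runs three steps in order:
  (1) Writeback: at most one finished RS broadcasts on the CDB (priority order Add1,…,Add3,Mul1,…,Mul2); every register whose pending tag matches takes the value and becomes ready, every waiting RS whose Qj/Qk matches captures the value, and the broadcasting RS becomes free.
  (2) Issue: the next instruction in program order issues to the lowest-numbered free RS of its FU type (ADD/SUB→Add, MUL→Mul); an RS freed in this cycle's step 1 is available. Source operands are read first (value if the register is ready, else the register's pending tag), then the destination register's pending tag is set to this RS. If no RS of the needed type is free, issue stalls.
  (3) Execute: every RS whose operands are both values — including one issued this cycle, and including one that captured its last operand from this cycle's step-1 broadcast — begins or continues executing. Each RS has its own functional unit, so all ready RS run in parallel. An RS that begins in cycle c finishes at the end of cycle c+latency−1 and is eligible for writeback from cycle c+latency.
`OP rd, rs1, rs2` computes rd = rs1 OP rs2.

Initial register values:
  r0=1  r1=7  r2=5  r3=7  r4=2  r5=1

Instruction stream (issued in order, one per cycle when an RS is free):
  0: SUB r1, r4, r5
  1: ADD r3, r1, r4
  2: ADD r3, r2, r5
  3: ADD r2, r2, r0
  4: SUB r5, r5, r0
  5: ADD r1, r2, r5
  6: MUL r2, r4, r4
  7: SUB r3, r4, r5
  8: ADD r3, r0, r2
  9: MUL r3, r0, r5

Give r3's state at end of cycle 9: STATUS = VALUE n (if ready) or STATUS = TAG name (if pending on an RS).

c1: issue SUB r1<-Add1 | r0:1,r1:Add1,r2:5,r3:7,r4:2,r5:1
c2: issue ADD r3<-Add2 | r0:1,r1:Add1,r2:5,r3:Add2,r4:2,r5:1
c3: CDB Add1=1; issue ADD r3<-Add1 | r0:1,r1:1,r2:5,r3:Add1,r4:2,r5:1
c4: issue ADD r2<-Add3 | r0:1,r1:1,r2:Add3,r3:Add1,r4:2,r5:1
c5: CDB Add1=6; issue SUB r5<-Add1 | r0:1,r1:1,r2:Add3,r3:6,r4:2,r5:Add1
c6: CDB Add2=3; issue ADD r1<-Add2 | r0:1,r1:Add2,r2:Add3,r3:6,r4:2,r5:Add1
c7: CDB Add1=0; issue MUL r2<-Mul1 | r0:1,r1:Add2,r2:Mul1,r3:6,r4:2,r5:0
c8: CDB Add3=6; issue SUB r3<-Add1 | r0:1,r1:Add2,r2:Mul1,r3:Add1,r4:2,r5:0
c9: issue ADD r3<-Add3 | r0:1,r1:Add2,r2:Mul1,r3:Add3,r4:2,r5:0

STATUS = TAG Add3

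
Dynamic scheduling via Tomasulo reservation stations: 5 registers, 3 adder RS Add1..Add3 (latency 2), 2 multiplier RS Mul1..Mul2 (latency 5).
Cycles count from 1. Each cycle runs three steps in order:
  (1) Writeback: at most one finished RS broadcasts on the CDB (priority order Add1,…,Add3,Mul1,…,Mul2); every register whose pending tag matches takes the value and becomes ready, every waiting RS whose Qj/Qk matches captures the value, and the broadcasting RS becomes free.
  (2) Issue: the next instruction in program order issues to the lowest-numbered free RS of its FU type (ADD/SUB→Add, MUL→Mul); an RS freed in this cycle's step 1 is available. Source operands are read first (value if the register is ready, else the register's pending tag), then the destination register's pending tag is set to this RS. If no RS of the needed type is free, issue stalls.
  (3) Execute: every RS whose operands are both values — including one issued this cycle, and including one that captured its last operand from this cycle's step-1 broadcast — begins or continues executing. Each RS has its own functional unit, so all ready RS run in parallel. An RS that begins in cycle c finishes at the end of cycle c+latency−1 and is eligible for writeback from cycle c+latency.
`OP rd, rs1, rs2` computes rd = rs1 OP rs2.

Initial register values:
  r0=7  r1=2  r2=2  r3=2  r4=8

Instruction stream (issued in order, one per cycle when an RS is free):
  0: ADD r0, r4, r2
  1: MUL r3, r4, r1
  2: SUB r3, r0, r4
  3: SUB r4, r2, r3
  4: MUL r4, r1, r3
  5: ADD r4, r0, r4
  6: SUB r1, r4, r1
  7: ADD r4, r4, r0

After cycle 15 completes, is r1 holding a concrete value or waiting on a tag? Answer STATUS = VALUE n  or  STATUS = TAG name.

STATUS = VALUE 12

cycle 1: issue ADD r0<-Add1 // r0:Add1,r1:2,r2:2,r3:2,r4:8
cycle 2: issue MUL r3<-Mul1 // r0:Add1,r1:2,r2:2,r3:Mul1,r4:8
cycle 3: CDB Add1=10; issue SUB r3<-Add1 // r0:10,r1:2,r2:2,r3:Add1,r4:8
cycle 4: issue SUB r4<-Add2 // r0:10,r1:2,r2:2,r3:Add1,r4:Add2
cycle 5: CDB Add1=2; issue MUL r4<-Mul2 // r0:10,r1:2,r2:2,r3:2,r4:Mul2
cycle 6: issue ADD r4<-Add1 // r0:10,r1:2,r2:2,r3:2,r4:Add1
cycle 7: CDB Add2=0; issue SUB r1<-Add2 // r0:10,r1:Add2,r2:2,r3:2,r4:Add1
cycle 8: CDB Mul1=16; issue ADD r4<-Add3 // r0:10,r1:Add2,r2:2,r3:2,r4:Add3
cycle 9: - // r0:10,r1:Add2,r2:2,r3:2,r4:Add3
cycle 10: CDB Mul2=4 // r0:10,r1:Add2,r2:2,r3:2,r4:Add3
cycle 11: - // r0:10,r1:Add2,r2:2,r3:2,r4:Add3
cycle 12: CDB Add1=14 // r0:10,r1:Add2,r2:2,r3:2,r4:Add3
cycle 13: - // r0:10,r1:Add2,r2:2,r3:2,r4:Add3
cycle 14: CDB Add2=12 // r0:10,r1:12,r2:2,r3:2,r4:Add3
cycle 15: CDB Add3=24 // r0:10,r1:12,r2:2,r3:2,r4:24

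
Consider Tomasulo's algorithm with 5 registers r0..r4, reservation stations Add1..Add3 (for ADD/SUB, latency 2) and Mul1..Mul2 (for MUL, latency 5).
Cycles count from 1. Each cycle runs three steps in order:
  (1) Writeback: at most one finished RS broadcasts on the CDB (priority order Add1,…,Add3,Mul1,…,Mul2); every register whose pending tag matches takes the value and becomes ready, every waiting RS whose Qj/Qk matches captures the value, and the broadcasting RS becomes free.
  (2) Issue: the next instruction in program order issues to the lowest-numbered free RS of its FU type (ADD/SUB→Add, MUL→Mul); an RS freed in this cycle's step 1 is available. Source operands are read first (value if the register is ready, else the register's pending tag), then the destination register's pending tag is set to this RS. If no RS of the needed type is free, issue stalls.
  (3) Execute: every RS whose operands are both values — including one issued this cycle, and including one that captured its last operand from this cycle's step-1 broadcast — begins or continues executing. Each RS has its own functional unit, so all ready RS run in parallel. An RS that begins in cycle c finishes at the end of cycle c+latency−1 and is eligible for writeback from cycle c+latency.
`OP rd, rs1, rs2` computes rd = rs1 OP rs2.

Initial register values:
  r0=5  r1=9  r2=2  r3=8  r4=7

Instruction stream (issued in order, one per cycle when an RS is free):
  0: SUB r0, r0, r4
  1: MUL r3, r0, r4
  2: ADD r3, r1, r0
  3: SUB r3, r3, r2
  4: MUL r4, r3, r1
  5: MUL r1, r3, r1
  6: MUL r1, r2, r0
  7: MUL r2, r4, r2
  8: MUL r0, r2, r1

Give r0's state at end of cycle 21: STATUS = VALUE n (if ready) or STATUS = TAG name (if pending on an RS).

  c1: issue SUB r0<-Add1  regs: r0:Add1,r1:9,r2:2,r3:8,r4:7
  c2: issue MUL r3<-Mul1  regs: r0:Add1,r1:9,r2:2,r3:Mul1,r4:7
  c3: CDB Add1=-2; issue ADD r3<-Add1  regs: r0:-2,r1:9,r2:2,r3:Add1,r4:7
  c4: issue SUB r3<-Add2  regs: r0:-2,r1:9,r2:2,r3:Add2,r4:7
  c5: CDB Add1=7; issue MUL r4<-Mul2  regs: r0:-2,r1:9,r2:2,r3:Add2,r4:Mul2
  c6: stall  regs: r0:-2,r1:9,r2:2,r3:Add2,r4:Mul2
  c7: CDB Add2=5; stall  regs: r0:-2,r1:9,r2:2,r3:5,r4:Mul2
  c8: CDB Mul1=-14; issue MUL r1<-Mul1  regs: r0:-2,r1:Mul1,r2:2,r3:5,r4:Mul2
  c9: stall  regs: r0:-2,r1:Mul1,r2:2,r3:5,r4:Mul2
  c10: stall  regs: r0:-2,r1:Mul1,r2:2,r3:5,r4:Mul2
  c11: stall  regs: r0:-2,r1:Mul1,r2:2,r3:5,r4:Mul2
  c12: CDB Mul2=45; issue MUL r1<-Mul2  regs: r0:-2,r1:Mul2,r2:2,r3:5,r4:45
  c13: CDB Mul1=45; issue MUL r2<-Mul1  regs: r0:-2,r1:Mul2,r2:Mul1,r3:5,r4:45
  c14: stall  regs: r0:-2,r1:Mul2,r2:Mul1,r3:5,r4:45
  c15: stall  regs: r0:-2,r1:Mul2,r2:Mul1,r3:5,r4:45
  c16: stall  regs: r0:-2,r1:Mul2,r2:Mul1,r3:5,r4:45
  c17: CDB Mul2=-4; issue MUL r0<-Mul2  regs: r0:Mul2,r1:-4,r2:Mul1,r3:5,r4:45
  c18: CDB Mul1=90  regs: r0:Mul2,r1:-4,r2:90,r3:5,r4:45
  c19: -  regs: r0:Mul2,r1:-4,r2:90,r3:5,r4:45
  c20: -  regs: r0:Mul2,r1:-4,r2:90,r3:5,r4:45
  c21: -  regs: r0:Mul2,r1:-4,r2:90,r3:5,r4:45

STATUS = TAG Mul2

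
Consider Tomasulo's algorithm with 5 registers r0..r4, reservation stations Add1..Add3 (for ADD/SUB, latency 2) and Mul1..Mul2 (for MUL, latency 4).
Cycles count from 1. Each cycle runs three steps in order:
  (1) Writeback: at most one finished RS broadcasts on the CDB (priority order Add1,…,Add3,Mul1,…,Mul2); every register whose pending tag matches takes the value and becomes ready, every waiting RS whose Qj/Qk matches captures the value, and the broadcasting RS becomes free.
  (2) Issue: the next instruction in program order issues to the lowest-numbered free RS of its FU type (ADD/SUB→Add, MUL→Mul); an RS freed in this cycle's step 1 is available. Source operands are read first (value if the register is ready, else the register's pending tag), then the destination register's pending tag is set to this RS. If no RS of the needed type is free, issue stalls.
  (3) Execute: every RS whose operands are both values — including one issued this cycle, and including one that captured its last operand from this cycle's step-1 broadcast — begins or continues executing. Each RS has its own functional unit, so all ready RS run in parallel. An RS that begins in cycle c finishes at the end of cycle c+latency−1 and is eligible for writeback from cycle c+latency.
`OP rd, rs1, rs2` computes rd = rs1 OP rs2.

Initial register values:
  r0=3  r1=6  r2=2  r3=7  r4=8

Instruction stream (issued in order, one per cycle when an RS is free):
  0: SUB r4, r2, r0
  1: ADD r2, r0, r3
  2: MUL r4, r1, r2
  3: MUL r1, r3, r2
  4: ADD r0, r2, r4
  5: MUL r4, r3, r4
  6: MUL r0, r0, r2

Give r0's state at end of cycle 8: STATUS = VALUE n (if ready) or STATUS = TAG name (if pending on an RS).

STATUS = TAG Add1

cycle 1: issue SUB r4<-Add1 // r0:3,r1:6,r2:2,r3:7,r4:Add1
cycle 2: issue ADD r2<-Add2 // r0:3,r1:6,r2:Add2,r3:7,r4:Add1
cycle 3: CDB Add1=-1; issue MUL r4<-Mul1 // r0:3,r1:6,r2:Add2,r3:7,r4:Mul1
cycle 4: CDB Add2=10; issue MUL r1<-Mul2 // r0:3,r1:Mul2,r2:10,r3:7,r4:Mul1
cycle 5: issue ADD r0<-Add1 // r0:Add1,r1:Mul2,r2:10,r3:7,r4:Mul1
cycle 6: stall // r0:Add1,r1:Mul2,r2:10,r3:7,r4:Mul1
cycle 7: stall // r0:Add1,r1:Mul2,r2:10,r3:7,r4:Mul1
cycle 8: CDB Mul1=60; issue MUL r4<-Mul1 // r0:Add1,r1:Mul2,r2:10,r3:7,r4:Mul1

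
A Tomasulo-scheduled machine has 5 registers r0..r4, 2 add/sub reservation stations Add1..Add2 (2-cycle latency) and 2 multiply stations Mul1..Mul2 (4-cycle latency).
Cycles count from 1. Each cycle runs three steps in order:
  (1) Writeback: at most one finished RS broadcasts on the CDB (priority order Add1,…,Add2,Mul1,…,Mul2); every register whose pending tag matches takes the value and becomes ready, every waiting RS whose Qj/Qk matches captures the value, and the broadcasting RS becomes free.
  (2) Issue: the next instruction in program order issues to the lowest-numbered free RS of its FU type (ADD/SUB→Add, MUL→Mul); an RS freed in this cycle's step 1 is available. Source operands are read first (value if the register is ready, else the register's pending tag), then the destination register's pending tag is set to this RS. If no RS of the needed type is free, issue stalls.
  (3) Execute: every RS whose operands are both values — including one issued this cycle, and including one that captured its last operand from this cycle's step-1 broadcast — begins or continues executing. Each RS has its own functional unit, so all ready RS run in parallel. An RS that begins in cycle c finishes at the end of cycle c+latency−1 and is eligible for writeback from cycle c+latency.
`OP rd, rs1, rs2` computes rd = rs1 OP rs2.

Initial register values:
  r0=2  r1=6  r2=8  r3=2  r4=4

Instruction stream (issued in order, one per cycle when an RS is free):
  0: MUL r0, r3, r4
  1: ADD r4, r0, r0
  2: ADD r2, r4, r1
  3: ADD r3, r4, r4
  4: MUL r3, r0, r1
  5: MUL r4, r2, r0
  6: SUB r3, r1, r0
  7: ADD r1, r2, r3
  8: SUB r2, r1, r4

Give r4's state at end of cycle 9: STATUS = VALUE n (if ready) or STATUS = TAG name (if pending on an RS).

cycle 1: issue MUL r0<-Mul1 // r0:Mul1,r1:6,r2:8,r3:2,r4:4
cycle 2: issue ADD r4<-Add1 // r0:Mul1,r1:6,r2:8,r3:2,r4:Add1
cycle 3: issue ADD r2<-Add2 // r0:Mul1,r1:6,r2:Add2,r3:2,r4:Add1
cycle 4: stall // r0:Mul1,r1:6,r2:Add2,r3:2,r4:Add1
cycle 5: CDB Mul1=8; stall // r0:8,r1:6,r2:Add2,r3:2,r4:Add1
cycle 6: stall // r0:8,r1:6,r2:Add2,r3:2,r4:Add1
cycle 7: CDB Add1=16; issue ADD r3<-Add1 // r0:8,r1:6,r2:Add2,r3:Add1,r4:16
cycle 8: issue MUL r3<-Mul1 // r0:8,r1:6,r2:Add2,r3:Mul1,r4:16
cycle 9: CDB Add1=32; issue MUL r4<-Mul2 // r0:8,r1:6,r2:Add2,r3:Mul1,r4:Mul2

STATUS = TAG Mul2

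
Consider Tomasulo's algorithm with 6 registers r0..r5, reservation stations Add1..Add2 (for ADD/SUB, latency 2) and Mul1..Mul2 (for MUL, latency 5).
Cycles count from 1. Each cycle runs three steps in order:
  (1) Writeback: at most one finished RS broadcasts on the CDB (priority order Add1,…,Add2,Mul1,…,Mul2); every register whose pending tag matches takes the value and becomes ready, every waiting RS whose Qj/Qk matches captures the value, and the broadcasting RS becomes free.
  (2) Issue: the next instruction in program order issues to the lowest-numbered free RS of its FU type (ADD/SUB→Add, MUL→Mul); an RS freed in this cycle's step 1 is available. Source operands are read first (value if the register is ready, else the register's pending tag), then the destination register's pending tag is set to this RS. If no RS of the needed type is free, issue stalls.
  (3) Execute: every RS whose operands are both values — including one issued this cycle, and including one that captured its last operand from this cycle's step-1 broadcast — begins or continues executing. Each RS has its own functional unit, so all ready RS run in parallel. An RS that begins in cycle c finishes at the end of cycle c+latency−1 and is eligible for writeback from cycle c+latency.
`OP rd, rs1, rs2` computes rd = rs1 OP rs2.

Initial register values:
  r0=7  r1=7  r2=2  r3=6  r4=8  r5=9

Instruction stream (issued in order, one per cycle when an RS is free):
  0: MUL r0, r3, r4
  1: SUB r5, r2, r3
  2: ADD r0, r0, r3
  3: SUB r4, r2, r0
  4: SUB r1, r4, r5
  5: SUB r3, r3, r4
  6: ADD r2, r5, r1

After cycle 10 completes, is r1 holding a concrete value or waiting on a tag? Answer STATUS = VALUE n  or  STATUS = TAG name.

  c1: issue MUL r0<-Mul1  regs: r0:Mul1,r1:7,r2:2,r3:6,r4:8,r5:9
  c2: issue SUB r5<-Add1  regs: r0:Mul1,r1:7,r2:2,r3:6,r4:8,r5:Add1
  c3: issue ADD r0<-Add2  regs: r0:Add2,r1:7,r2:2,r3:6,r4:8,r5:Add1
  c4: CDB Add1=-4; issue SUB r4<-Add1  regs: r0:Add2,r1:7,r2:2,r3:6,r4:Add1,r5:-4
  c5: stall  regs: r0:Add2,r1:7,r2:2,r3:6,r4:Add1,r5:-4
  c6: CDB Mul1=48; stall  regs: r0:Add2,r1:7,r2:2,r3:6,r4:Add1,r5:-4
  c7: stall  regs: r0:Add2,r1:7,r2:2,r3:6,r4:Add1,r5:-4
  c8: CDB Add2=54; issue SUB r1<-Add2  regs: r0:54,r1:Add2,r2:2,r3:6,r4:Add1,r5:-4
  c9: stall  regs: r0:54,r1:Add2,r2:2,r3:6,r4:Add1,r5:-4
  c10: CDB Add1=-52; issue SUB r3<-Add1  regs: r0:54,r1:Add2,r2:2,r3:Add1,r4:-52,r5:-4

STATUS = TAG Add2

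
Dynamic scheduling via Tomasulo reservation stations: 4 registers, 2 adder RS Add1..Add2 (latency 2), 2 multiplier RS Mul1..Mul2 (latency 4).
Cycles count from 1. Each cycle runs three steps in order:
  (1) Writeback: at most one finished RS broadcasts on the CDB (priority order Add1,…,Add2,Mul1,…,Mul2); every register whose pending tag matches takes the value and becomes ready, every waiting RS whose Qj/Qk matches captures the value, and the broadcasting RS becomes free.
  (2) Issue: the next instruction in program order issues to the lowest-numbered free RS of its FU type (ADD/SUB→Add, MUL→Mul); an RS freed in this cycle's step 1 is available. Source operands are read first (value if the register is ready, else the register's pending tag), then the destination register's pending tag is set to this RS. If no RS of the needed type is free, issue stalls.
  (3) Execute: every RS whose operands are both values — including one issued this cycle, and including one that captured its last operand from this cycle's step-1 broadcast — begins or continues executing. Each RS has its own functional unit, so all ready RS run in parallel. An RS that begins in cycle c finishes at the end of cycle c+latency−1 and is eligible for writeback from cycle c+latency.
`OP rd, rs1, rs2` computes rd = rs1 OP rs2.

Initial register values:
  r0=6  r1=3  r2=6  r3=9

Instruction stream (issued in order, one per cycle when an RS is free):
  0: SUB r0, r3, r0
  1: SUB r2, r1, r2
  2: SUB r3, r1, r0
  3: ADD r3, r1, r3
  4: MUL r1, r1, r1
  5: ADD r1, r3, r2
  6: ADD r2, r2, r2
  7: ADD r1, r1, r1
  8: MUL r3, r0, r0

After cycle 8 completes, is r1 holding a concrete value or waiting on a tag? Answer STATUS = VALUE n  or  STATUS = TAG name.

c1: issue SUB r0<-Add1 | r0:Add1,r1:3,r2:6,r3:9
c2: issue SUB r2<-Add2 | r0:Add1,r1:3,r2:Add2,r3:9
c3: CDB Add1=3; issue SUB r3<-Add1 | r0:3,r1:3,r2:Add2,r3:Add1
c4: CDB Add2=-3; issue ADD r3<-Add2 | r0:3,r1:3,r2:-3,r3:Add2
c5: CDB Add1=0; issue MUL r1<-Mul1 | r0:3,r1:Mul1,r2:-3,r3:Add2
c6: issue ADD r1<-Add1 | r0:3,r1:Add1,r2:-3,r3:Add2
c7: CDB Add2=3; issue ADD r2<-Add2 | r0:3,r1:Add1,r2:Add2,r3:3
c8: stall | r0:3,r1:Add1,r2:Add2,r3:3

STATUS = TAG Add1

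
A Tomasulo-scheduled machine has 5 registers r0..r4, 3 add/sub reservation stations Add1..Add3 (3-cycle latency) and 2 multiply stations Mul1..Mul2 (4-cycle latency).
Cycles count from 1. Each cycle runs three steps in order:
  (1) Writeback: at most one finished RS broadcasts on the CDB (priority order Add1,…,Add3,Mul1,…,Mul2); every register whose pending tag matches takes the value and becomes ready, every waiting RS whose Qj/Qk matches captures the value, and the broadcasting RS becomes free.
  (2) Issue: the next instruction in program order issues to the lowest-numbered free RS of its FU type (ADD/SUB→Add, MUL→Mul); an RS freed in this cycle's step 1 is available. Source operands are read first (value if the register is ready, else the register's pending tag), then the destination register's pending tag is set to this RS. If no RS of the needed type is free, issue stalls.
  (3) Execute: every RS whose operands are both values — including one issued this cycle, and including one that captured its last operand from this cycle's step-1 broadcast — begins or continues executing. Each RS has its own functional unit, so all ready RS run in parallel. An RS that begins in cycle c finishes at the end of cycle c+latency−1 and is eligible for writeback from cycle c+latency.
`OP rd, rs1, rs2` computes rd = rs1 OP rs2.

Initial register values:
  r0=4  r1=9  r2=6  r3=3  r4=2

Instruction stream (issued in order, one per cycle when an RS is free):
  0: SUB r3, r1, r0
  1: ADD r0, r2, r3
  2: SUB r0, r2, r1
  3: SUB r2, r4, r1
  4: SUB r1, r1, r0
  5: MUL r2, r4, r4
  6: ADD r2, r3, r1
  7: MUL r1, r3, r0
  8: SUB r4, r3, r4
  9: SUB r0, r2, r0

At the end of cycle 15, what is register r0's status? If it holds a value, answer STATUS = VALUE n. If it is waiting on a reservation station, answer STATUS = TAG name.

STATUS = VALUE 20

  c1: issue SUB r3<-Add1  regs: r0:4,r1:9,r2:6,r3:Add1,r4:2
  c2: issue ADD r0<-Add2  regs: r0:Add2,r1:9,r2:6,r3:Add1,r4:2
  c3: issue SUB r0<-Add3  regs: r0:Add3,r1:9,r2:6,r3:Add1,r4:2
  c4: CDB Add1=5; issue SUB r2<-Add1  regs: r0:Add3,r1:9,r2:Add1,r3:5,r4:2
  c5: stall  regs: r0:Add3,r1:9,r2:Add1,r3:5,r4:2
  c6: CDB Add3=-3; issue SUB r1<-Add3  regs: r0:-3,r1:Add3,r2:Add1,r3:5,r4:2
  c7: CDB Add1=-7; issue MUL r2<-Mul1  regs: r0:-3,r1:Add3,r2:Mul1,r3:5,r4:2
  c8: CDB Add2=11; issue ADD r2<-Add1  regs: r0:-3,r1:Add3,r2:Add1,r3:5,r4:2
  c9: CDB Add3=12; issue MUL r1<-Mul2  regs: r0:-3,r1:Mul2,r2:Add1,r3:5,r4:2
  c10: issue SUB r4<-Add2  regs: r0:-3,r1:Mul2,r2:Add1,r3:5,r4:Add2
  c11: CDB Mul1=4; issue SUB r0<-Add3  regs: r0:Add3,r1:Mul2,r2:Add1,r3:5,r4:Add2
  c12: CDB Add1=17  regs: r0:Add3,r1:Mul2,r2:17,r3:5,r4:Add2
  c13: CDB Add2=3  regs: r0:Add3,r1:Mul2,r2:17,r3:5,r4:3
  c14: CDB Mul2=-15  regs: r0:Add3,r1:-15,r2:17,r3:5,r4:3
  c15: CDB Add3=20  regs: r0:20,r1:-15,r2:17,r3:5,r4:3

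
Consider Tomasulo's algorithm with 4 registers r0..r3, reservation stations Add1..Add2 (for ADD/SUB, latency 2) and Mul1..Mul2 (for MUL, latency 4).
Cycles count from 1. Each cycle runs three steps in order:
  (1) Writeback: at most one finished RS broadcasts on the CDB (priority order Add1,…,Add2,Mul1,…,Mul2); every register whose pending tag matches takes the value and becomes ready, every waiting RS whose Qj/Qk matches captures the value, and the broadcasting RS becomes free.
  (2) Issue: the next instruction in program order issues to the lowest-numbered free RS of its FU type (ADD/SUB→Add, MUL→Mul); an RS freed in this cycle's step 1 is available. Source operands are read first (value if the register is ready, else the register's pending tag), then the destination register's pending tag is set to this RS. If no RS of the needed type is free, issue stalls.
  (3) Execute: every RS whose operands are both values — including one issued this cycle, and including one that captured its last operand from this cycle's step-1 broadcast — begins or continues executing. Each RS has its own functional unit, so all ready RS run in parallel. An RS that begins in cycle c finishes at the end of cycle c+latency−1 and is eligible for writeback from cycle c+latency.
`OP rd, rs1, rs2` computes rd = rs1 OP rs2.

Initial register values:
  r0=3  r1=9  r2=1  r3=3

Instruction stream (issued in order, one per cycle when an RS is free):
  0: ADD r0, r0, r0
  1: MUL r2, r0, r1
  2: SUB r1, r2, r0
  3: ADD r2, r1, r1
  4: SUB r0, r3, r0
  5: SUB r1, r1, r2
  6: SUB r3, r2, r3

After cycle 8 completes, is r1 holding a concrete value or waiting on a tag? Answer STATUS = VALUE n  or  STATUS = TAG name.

cycle 1: issue ADD r0<-Add1 // r0:Add1,r1:9,r2:1,r3:3
cycle 2: issue MUL r2<-Mul1 // r0:Add1,r1:9,r2:Mul1,r3:3
cycle 3: CDB Add1=6; issue SUB r1<-Add1 // r0:6,r1:Add1,r2:Mul1,r3:3
cycle 4: issue ADD r2<-Add2 // r0:6,r1:Add1,r2:Add2,r3:3
cycle 5: stall // r0:6,r1:Add1,r2:Add2,r3:3
cycle 6: stall // r0:6,r1:Add1,r2:Add2,r3:3
cycle 7: CDB Mul1=54; stall // r0:6,r1:Add1,r2:Add2,r3:3
cycle 8: stall // r0:6,r1:Add1,r2:Add2,r3:3

STATUS = TAG Add1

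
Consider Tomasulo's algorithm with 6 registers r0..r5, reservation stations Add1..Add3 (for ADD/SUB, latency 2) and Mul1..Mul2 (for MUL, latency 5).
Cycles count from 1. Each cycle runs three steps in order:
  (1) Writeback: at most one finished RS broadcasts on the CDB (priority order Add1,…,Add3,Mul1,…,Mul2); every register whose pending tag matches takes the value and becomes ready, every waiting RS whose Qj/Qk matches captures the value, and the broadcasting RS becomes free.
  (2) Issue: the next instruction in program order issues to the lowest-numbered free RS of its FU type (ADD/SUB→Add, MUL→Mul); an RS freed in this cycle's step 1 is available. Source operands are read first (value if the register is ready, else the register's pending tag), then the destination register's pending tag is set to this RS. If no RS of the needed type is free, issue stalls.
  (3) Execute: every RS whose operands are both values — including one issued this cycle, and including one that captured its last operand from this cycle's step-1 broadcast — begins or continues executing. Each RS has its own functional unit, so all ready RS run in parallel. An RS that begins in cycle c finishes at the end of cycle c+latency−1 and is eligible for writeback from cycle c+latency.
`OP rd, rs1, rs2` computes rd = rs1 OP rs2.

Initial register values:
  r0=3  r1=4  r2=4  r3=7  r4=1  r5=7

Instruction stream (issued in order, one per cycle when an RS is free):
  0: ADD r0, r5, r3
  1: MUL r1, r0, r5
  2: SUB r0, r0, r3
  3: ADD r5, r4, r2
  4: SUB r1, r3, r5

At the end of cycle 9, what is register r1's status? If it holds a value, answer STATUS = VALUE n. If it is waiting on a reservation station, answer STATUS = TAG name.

  c1: issue ADD r0<-Add1  regs: r0:Add1,r1:4,r2:4,r3:7,r4:1,r5:7
  c2: issue MUL r1<-Mul1  regs: r0:Add1,r1:Mul1,r2:4,r3:7,r4:1,r5:7
  c3: CDB Add1=14; issue SUB r0<-Add1  regs: r0:Add1,r1:Mul1,r2:4,r3:7,r4:1,r5:7
  c4: issue ADD r5<-Add2  regs: r0:Add1,r1:Mul1,r2:4,r3:7,r4:1,r5:Add2
  c5: CDB Add1=7; issue SUB r1<-Add1  regs: r0:7,r1:Add1,r2:4,r3:7,r4:1,r5:Add2
  c6: CDB Add2=5  regs: r0:7,r1:Add1,r2:4,r3:7,r4:1,r5:5
  c7: -  regs: r0:7,r1:Add1,r2:4,r3:7,r4:1,r5:5
  c8: CDB Add1=2  regs: r0:7,r1:2,r2:4,r3:7,r4:1,r5:5
  c9: CDB Mul1=98  regs: r0:7,r1:2,r2:4,r3:7,r4:1,r5:5

STATUS = VALUE 2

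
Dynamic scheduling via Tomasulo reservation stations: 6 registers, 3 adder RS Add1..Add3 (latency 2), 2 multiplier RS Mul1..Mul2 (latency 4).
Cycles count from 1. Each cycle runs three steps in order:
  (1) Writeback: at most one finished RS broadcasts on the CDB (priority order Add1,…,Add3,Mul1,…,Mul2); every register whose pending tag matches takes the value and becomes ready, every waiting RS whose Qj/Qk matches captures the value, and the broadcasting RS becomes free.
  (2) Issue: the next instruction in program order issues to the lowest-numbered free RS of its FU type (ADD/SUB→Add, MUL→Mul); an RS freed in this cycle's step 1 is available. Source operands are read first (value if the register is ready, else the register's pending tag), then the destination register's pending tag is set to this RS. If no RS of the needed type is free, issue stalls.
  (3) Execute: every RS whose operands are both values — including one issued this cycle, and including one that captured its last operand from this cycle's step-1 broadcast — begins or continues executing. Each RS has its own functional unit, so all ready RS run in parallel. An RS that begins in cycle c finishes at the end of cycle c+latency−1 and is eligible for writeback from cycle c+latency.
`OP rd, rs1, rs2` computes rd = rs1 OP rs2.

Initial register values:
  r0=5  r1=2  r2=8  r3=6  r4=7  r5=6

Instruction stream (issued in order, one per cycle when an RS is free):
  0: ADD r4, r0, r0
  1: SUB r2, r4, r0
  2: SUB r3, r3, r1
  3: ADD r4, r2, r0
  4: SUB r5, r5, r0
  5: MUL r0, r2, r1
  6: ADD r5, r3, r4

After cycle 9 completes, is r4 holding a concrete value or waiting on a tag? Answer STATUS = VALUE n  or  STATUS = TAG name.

c1: issue ADD r4<-Add1 | r0:5,r1:2,r2:8,r3:6,r4:Add1,r5:6
c2: issue SUB r2<-Add2 | r0:5,r1:2,r2:Add2,r3:6,r4:Add1,r5:6
c3: CDB Add1=10; issue SUB r3<-Add1 | r0:5,r1:2,r2:Add2,r3:Add1,r4:10,r5:6
c4: issue ADD r4<-Add3 | r0:5,r1:2,r2:Add2,r3:Add1,r4:Add3,r5:6
c5: CDB Add1=4; issue SUB r5<-Add1 | r0:5,r1:2,r2:Add2,r3:4,r4:Add3,r5:Add1
c6: CDB Add2=5; issue MUL r0<-Mul1 | r0:Mul1,r1:2,r2:5,r3:4,r4:Add3,r5:Add1
c7: CDB Add1=1; issue ADD r5<-Add1 | r0:Mul1,r1:2,r2:5,r3:4,r4:Add3,r5:Add1
c8: CDB Add3=10 | r0:Mul1,r1:2,r2:5,r3:4,r4:10,r5:Add1
c9: - | r0:Mul1,r1:2,r2:5,r3:4,r4:10,r5:Add1

STATUS = VALUE 10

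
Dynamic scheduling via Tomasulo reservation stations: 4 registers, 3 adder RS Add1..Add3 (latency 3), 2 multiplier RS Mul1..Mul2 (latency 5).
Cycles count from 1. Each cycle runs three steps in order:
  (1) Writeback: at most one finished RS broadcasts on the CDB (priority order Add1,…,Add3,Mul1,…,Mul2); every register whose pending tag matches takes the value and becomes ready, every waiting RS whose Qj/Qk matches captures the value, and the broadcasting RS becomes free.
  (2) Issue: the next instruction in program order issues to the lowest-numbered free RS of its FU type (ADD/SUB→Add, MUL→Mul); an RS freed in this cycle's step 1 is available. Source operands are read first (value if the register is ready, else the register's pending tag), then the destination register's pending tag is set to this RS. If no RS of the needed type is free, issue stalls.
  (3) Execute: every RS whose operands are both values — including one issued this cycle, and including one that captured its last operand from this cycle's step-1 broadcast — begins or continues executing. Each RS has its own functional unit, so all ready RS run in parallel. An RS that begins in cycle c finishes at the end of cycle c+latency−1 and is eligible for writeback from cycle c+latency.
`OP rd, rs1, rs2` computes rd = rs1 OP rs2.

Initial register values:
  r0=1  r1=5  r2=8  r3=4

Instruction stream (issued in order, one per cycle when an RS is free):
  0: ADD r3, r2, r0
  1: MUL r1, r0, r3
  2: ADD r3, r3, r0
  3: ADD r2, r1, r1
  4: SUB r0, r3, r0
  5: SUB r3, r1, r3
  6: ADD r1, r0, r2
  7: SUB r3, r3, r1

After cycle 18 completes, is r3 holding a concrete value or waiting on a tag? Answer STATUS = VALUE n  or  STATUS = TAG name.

c1: issue ADD r3<-Add1 | r0:1,r1:5,r2:8,r3:Add1
c2: issue MUL r1<-Mul1 | r0:1,r1:Mul1,r2:8,r3:Add1
c3: issue ADD r3<-Add2 | r0:1,r1:Mul1,r2:8,r3:Add2
c4: CDB Add1=9; issue ADD r2<-Add1 | r0:1,r1:Mul1,r2:Add1,r3:Add2
c5: issue SUB r0<-Add3 | r0:Add3,r1:Mul1,r2:Add1,r3:Add2
c6: stall | r0:Add3,r1:Mul1,r2:Add1,r3:Add2
c7: CDB Add2=10; issue SUB r3<-Add2 | r0:Add3,r1:Mul1,r2:Add1,r3:Add2
c8: stall | r0:Add3,r1:Mul1,r2:Add1,r3:Add2
c9: CDB Mul1=9; stall | r0:Add3,r1:9,r2:Add1,r3:Add2
c10: CDB Add3=9; issue ADD r1<-Add3 | r0:9,r1:Add3,r2:Add1,r3:Add2
c11: stall | r0:9,r1:Add3,r2:Add1,r3:Add2
c12: CDB Add1=18; issue SUB r3<-Add1 | r0:9,r1:Add3,r2:18,r3:Add1
c13: CDB Add2=-1 | r0:9,r1:Add3,r2:18,r3:Add1
c14: - | r0:9,r1:Add3,r2:18,r3:Add1
c15: CDB Add3=27 | r0:9,r1:27,r2:18,r3:Add1
c16: - | r0:9,r1:27,r2:18,r3:Add1
c17: - | r0:9,r1:27,r2:18,r3:Add1
c18: CDB Add1=-28 | r0:9,r1:27,r2:18,r3:-28

STATUS = VALUE -28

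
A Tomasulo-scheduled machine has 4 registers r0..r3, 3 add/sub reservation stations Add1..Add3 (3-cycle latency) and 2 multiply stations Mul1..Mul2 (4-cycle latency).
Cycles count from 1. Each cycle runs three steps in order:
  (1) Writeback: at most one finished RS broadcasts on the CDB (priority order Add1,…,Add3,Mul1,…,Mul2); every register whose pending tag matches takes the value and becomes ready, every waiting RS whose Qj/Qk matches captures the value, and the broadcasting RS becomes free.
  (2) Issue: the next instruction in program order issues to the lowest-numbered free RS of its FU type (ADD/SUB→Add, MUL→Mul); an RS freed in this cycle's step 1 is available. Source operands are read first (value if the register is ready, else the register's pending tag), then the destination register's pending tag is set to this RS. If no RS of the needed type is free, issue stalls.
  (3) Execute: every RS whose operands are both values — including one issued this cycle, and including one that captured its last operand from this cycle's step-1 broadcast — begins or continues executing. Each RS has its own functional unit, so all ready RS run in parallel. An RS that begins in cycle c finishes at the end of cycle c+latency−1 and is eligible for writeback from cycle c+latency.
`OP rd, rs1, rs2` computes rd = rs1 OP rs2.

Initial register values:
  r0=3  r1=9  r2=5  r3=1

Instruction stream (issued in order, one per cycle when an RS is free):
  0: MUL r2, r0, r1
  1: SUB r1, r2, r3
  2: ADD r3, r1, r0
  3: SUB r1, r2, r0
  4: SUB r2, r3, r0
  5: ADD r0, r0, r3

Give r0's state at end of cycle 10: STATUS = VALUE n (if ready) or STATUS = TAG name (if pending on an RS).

STATUS = TAG Add3

  c1: issue MUL r2<-Mul1  regs: r0:3,r1:9,r2:Mul1,r3:1
  c2: issue SUB r1<-Add1  regs: r0:3,r1:Add1,r2:Mul1,r3:1
  c3: issue ADD r3<-Add2  regs: r0:3,r1:Add1,r2:Mul1,r3:Add2
  c4: issue SUB r1<-Add3  regs: r0:3,r1:Add3,r2:Mul1,r3:Add2
  c5: CDB Mul1=27; stall  regs: r0:3,r1:Add3,r2:27,r3:Add2
  c6: stall  regs: r0:3,r1:Add3,r2:27,r3:Add2
  c7: stall  regs: r0:3,r1:Add3,r2:27,r3:Add2
  c8: CDB Add1=26; issue SUB r2<-Add1  regs: r0:3,r1:Add3,r2:Add1,r3:Add2
  c9: CDB Add3=24; issue ADD r0<-Add3  regs: r0:Add3,r1:24,r2:Add1,r3:Add2
  c10: -  regs: r0:Add3,r1:24,r2:Add1,r3:Add2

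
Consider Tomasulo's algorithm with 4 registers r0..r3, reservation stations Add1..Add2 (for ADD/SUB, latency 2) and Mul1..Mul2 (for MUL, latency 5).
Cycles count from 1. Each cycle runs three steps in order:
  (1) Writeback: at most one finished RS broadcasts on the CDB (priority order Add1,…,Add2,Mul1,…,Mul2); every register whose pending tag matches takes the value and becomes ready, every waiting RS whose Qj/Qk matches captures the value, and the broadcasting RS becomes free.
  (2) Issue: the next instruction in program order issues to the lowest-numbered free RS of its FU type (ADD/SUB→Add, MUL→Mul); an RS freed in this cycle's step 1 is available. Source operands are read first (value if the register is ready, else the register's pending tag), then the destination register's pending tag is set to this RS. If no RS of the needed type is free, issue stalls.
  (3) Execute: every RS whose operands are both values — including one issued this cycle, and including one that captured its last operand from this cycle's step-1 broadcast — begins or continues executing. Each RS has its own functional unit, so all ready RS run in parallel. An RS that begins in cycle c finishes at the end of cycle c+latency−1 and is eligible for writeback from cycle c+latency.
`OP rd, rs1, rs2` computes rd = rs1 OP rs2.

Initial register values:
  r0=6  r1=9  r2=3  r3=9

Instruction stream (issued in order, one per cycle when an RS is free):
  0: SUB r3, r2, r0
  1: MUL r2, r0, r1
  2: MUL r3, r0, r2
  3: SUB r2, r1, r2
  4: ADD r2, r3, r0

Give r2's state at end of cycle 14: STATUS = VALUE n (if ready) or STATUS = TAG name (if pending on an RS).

cycle 1: issue SUB r3<-Add1 // r0:6,r1:9,r2:3,r3:Add1
cycle 2: issue MUL r2<-Mul1 // r0:6,r1:9,r2:Mul1,r3:Add1
cycle 3: CDB Add1=-3; issue MUL r3<-Mul2 // r0:6,r1:9,r2:Mul1,r3:Mul2
cycle 4: issue SUB r2<-Add1 // r0:6,r1:9,r2:Add1,r3:Mul2
cycle 5: issue ADD r2<-Add2 // r0:6,r1:9,r2:Add2,r3:Mul2
cycle 6: - // r0:6,r1:9,r2:Add2,r3:Mul2
cycle 7: CDB Mul1=54 // r0:6,r1:9,r2:Add2,r3:Mul2
cycle 8: - // r0:6,r1:9,r2:Add2,r3:Mul2
cycle 9: CDB Add1=-45 // r0:6,r1:9,r2:Add2,r3:Mul2
cycle 10: - // r0:6,r1:9,r2:Add2,r3:Mul2
cycle 11: - // r0:6,r1:9,r2:Add2,r3:Mul2
cycle 12: CDB Mul2=324 // r0:6,r1:9,r2:Add2,r3:324
cycle 13: - // r0:6,r1:9,r2:Add2,r3:324
cycle 14: CDB Add2=330 // r0:6,r1:9,r2:330,r3:324

STATUS = VALUE 330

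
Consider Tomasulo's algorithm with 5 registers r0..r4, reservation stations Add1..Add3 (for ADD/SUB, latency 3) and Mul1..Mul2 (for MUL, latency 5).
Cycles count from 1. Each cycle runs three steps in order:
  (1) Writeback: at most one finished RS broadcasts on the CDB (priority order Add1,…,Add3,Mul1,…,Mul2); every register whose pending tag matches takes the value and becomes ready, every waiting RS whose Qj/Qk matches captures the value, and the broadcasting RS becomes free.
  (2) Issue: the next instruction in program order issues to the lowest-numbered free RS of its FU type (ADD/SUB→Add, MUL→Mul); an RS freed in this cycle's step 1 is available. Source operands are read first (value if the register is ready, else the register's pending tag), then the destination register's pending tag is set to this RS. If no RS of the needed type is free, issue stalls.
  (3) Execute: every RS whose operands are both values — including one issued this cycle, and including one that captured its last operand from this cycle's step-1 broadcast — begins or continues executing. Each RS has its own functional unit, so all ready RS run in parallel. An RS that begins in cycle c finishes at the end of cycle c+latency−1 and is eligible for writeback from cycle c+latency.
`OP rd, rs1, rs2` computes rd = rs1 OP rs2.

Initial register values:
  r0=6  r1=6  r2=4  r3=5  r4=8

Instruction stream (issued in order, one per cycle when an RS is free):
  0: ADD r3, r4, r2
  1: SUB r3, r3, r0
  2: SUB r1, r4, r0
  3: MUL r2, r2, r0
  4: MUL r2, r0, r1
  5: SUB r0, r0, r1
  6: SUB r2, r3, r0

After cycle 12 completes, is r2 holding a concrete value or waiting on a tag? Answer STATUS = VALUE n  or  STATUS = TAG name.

  c1: issue ADD r3<-Add1  regs: r0:6,r1:6,r2:4,r3:Add1,r4:8
  c2: issue SUB r3<-Add2  regs: r0:6,r1:6,r2:4,r3:Add2,r4:8
  c3: issue SUB r1<-Add3  regs: r0:6,r1:Add3,r2:4,r3:Add2,r4:8
  c4: CDB Add1=12; issue MUL r2<-Mul1  regs: r0:6,r1:Add3,r2:Mul1,r3:Add2,r4:8
  c5: issue MUL r2<-Mul2  regs: r0:6,r1:Add3,r2:Mul2,r3:Add2,r4:8
  c6: CDB Add3=2; issue SUB r0<-Add1  regs: r0:Add1,r1:2,r2:Mul2,r3:Add2,r4:8
  c7: CDB Add2=6; issue SUB r2<-Add2  regs: r0:Add1,r1:2,r2:Add2,r3:6,r4:8
  c8: -  regs: r0:Add1,r1:2,r2:Add2,r3:6,r4:8
  c9: CDB Add1=4  regs: r0:4,r1:2,r2:Add2,r3:6,r4:8
  c10: CDB Mul1=24  regs: r0:4,r1:2,r2:Add2,r3:6,r4:8
  c11: CDB Mul2=12  regs: r0:4,r1:2,r2:Add2,r3:6,r4:8
  c12: CDB Add2=2  regs: r0:4,r1:2,r2:2,r3:6,r4:8

STATUS = VALUE 2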